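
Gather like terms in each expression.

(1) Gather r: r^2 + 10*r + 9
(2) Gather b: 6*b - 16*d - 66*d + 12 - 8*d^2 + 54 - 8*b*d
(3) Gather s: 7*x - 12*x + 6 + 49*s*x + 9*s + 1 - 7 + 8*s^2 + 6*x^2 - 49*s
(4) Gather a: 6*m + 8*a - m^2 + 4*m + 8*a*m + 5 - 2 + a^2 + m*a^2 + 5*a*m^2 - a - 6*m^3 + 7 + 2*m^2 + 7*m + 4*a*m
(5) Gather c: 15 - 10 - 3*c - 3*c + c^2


(1) = r^2 + 10*r + 9
(2) = b*(6 - 8*d) - 8*d^2 - 82*d + 66
(3) = 8*s^2 + s*(49*x - 40) + 6*x^2 - 5*x
(4) = a^2*(m + 1) + a*(5*m^2 + 12*m + 7) - 6*m^3 + m^2 + 17*m + 10
(5) = c^2 - 6*c + 5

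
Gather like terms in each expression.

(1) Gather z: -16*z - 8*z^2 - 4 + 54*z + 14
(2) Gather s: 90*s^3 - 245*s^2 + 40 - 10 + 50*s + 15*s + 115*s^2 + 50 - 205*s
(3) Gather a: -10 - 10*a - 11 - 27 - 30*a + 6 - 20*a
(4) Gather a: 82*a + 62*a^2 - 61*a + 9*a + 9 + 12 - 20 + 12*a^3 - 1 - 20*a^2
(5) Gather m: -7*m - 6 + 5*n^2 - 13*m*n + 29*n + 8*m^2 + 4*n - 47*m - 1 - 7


(1) = -8*z^2 + 38*z + 10
(2) = 90*s^3 - 130*s^2 - 140*s + 80
(3) = -60*a - 42
(4) = 12*a^3 + 42*a^2 + 30*a
(5) = 8*m^2 + m*(-13*n - 54) + 5*n^2 + 33*n - 14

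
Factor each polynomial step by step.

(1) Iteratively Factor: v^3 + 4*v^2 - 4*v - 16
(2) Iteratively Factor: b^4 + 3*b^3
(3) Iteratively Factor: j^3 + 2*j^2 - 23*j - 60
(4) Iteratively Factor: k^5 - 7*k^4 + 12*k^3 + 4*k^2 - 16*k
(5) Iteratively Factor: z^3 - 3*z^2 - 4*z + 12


(1) = (v + 4)*(v^2 - 4) = (v - 2)*(v + 4)*(v + 2)
(2) = (b)*(b^3 + 3*b^2) = b^2*(b^2 + 3*b) = b^3*(b + 3)
(3) = (j - 5)*(j^2 + 7*j + 12) = (j - 5)*(j + 4)*(j + 3)
(4) = (k + 1)*(k^4 - 8*k^3 + 20*k^2 - 16*k) = (k - 2)*(k + 1)*(k^3 - 6*k^2 + 8*k) = k*(k - 2)*(k + 1)*(k^2 - 6*k + 8) = k*(k - 2)^2*(k + 1)*(k - 4)
(5) = (z - 3)*(z^2 - 4) = (z - 3)*(z - 2)*(z + 2)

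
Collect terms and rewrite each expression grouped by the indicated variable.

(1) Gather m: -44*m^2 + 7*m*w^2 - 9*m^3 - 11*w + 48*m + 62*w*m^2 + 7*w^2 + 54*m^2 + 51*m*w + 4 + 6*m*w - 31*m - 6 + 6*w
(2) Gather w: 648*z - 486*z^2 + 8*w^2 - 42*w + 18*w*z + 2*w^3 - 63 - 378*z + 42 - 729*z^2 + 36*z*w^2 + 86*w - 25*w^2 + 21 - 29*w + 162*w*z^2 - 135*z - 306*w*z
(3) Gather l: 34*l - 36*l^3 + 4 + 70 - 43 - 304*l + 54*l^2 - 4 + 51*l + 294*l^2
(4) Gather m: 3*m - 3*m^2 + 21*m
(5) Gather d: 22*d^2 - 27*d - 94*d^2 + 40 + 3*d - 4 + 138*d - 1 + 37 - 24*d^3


(1) = -9*m^3 + m^2*(62*w + 10) + m*(7*w^2 + 57*w + 17) + 7*w^2 - 5*w - 2
(2) = 2*w^3 + w^2*(36*z - 17) + w*(162*z^2 - 288*z + 15) - 1215*z^2 + 135*z
(3) = -36*l^3 + 348*l^2 - 219*l + 27
(4) = -3*m^2 + 24*m
(5) = -24*d^3 - 72*d^2 + 114*d + 72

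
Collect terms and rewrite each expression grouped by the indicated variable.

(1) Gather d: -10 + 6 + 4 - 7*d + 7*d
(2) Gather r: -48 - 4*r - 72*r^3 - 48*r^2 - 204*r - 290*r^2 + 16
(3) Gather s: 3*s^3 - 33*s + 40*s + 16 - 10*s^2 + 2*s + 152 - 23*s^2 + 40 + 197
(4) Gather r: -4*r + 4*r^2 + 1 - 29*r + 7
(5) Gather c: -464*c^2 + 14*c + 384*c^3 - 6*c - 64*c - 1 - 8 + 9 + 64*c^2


(1) = 0
(2) = -72*r^3 - 338*r^2 - 208*r - 32
(3) = 3*s^3 - 33*s^2 + 9*s + 405
(4) = 4*r^2 - 33*r + 8
(5) = 384*c^3 - 400*c^2 - 56*c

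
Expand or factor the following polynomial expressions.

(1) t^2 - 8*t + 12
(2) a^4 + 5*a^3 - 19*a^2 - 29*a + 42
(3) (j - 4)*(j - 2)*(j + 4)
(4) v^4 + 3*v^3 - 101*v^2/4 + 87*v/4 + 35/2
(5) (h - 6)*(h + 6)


(1) = (t - 6)*(t - 2)
(2) = (a - 3)*(a - 1)*(a + 2)*(a + 7)
(3) = j^3 - 2*j^2 - 16*j + 32
(4) = (v - 5/2)*(v - 2)*(v + 1/2)*(v + 7)
(5) = h^2 - 36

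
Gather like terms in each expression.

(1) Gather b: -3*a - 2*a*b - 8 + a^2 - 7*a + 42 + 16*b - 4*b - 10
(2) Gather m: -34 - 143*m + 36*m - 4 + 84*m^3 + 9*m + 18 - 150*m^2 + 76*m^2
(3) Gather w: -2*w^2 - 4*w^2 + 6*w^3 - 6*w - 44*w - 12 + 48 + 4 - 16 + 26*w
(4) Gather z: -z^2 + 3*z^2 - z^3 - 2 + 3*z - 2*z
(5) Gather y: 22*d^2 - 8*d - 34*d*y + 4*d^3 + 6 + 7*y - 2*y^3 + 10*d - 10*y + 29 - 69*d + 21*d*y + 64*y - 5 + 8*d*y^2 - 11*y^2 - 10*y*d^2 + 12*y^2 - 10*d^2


(1) = a^2 - 10*a + b*(12 - 2*a) + 24
(2) = 84*m^3 - 74*m^2 - 98*m - 20
(3) = 6*w^3 - 6*w^2 - 24*w + 24
(4) = -z^3 + 2*z^2 + z - 2
(5) = 4*d^3 + 12*d^2 - 67*d - 2*y^3 + y^2*(8*d + 1) + y*(-10*d^2 - 13*d + 61) + 30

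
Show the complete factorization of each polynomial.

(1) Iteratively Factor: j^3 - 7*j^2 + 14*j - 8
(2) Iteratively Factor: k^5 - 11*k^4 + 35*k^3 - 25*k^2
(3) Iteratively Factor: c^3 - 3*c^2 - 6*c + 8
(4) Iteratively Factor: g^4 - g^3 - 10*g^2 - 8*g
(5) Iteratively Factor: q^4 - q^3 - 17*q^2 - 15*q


(1) = (j - 4)*(j^2 - 3*j + 2) = (j - 4)*(j - 2)*(j - 1)
(2) = (k)*(k^4 - 11*k^3 + 35*k^2 - 25*k) = k^2*(k^3 - 11*k^2 + 35*k - 25) = k^2*(k - 5)*(k^2 - 6*k + 5) = k^2*(k - 5)*(k - 1)*(k - 5)
(3) = (c + 2)*(c^2 - 5*c + 4) = (c - 4)*(c + 2)*(c - 1)
(4) = (g - 4)*(g^3 + 3*g^2 + 2*g) = g*(g - 4)*(g^2 + 3*g + 2) = g*(g - 4)*(g + 2)*(g + 1)
(5) = (q + 1)*(q^3 - 2*q^2 - 15*q) = q*(q + 1)*(q^2 - 2*q - 15) = q*(q - 5)*(q + 1)*(q + 3)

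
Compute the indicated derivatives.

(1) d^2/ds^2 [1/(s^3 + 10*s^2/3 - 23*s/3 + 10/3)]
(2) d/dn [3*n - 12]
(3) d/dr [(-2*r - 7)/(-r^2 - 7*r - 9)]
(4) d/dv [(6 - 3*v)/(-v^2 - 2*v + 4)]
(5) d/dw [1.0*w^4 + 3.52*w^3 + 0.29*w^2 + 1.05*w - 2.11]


(1) = 6*(-(9*s + 10)*(3*s^3 + 10*s^2 - 23*s + 10) + (9*s^2 + 20*s - 23)^2)/(3*s^3 + 10*s^2 - 23*s + 10)^3
(2) = 3
(3) = (-2*r^2 - 14*r - 31)/(r^4 + 14*r^3 + 67*r^2 + 126*r + 81)
(4) = 3*v*(4 - v)/(v^4 + 4*v^3 - 4*v^2 - 16*v + 16)
(5) = 4.0*w^3 + 10.56*w^2 + 0.58*w + 1.05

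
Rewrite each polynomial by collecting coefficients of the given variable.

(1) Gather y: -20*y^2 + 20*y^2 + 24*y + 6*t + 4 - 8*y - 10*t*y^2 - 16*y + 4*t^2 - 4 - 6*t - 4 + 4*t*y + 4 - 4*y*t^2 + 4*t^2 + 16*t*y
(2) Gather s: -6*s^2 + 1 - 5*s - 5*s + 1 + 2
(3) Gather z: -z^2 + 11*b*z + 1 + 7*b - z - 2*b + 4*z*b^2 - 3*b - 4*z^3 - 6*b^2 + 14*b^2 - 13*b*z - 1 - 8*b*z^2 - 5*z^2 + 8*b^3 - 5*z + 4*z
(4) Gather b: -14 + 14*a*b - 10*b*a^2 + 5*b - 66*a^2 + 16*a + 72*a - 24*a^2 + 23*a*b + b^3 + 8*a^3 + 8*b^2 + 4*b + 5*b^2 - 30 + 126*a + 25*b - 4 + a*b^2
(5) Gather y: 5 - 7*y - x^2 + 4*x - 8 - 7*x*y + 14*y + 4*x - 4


(1) = 8*t^2 - 10*t*y^2 + y*(-4*t^2 + 20*t)
(2) = -6*s^2 - 10*s + 4
(3) = 8*b^3 + 8*b^2 + 2*b - 4*z^3 + z^2*(-8*b - 6) + z*(4*b^2 - 2*b - 2)
(4) = 8*a^3 - 90*a^2 + 214*a + b^3 + b^2*(a + 13) + b*(-10*a^2 + 37*a + 34) - 48
(5) = -x^2 + 8*x + y*(7 - 7*x) - 7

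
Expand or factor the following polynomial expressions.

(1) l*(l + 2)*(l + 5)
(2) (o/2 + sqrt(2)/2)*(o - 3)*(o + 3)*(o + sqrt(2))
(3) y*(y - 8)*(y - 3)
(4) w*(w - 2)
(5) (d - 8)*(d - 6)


(1) = l^3 + 7*l^2 + 10*l
(2) = o^4/2 + sqrt(2)*o^3 - 7*o^2/2 - 9*sqrt(2)*o - 9
(3) = y^3 - 11*y^2 + 24*y
(4) = w^2 - 2*w
(5) = d^2 - 14*d + 48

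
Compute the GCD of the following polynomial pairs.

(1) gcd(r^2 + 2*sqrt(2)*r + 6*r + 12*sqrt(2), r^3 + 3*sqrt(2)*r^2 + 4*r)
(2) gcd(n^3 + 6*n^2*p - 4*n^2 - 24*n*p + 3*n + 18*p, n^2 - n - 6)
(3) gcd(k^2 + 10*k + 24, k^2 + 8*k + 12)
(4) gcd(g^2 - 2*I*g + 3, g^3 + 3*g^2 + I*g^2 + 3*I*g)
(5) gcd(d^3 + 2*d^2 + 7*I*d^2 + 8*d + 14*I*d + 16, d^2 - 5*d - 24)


(1) = r + 2*sqrt(2)
(2) = gcd((n - 3)*(n - 1)*(n + 6*p), (n - 3)*(n + 2)) = n - 3
(3) = gcd((k + 4)*(k + 6), (k + 2)*(k + 6)) = k + 6
(4) = g + I
(5) = 1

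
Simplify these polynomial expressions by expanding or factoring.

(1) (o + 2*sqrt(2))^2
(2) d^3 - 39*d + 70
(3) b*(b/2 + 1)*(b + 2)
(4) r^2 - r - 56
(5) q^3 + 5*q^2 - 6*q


(1) = o^2 + 4*sqrt(2)*o + 8
(2) = (d - 5)*(d - 2)*(d + 7)
(3) = b^3/2 + 2*b^2 + 2*b
(4) = (r - 8)*(r + 7)
(5) = q*(q - 1)*(q + 6)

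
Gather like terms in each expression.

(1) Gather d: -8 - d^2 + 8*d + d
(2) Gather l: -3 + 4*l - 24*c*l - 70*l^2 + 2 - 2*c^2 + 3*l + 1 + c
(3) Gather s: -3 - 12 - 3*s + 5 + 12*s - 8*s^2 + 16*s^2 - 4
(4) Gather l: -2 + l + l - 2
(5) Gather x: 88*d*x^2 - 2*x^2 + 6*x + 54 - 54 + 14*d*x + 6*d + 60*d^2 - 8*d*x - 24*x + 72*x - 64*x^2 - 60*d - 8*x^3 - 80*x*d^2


(1) = -d^2 + 9*d - 8
(2) = -2*c^2 + c - 70*l^2 + l*(7 - 24*c)
(3) = 8*s^2 + 9*s - 14
(4) = 2*l - 4
(5) = 60*d^2 - 54*d - 8*x^3 + x^2*(88*d - 66) + x*(-80*d^2 + 6*d + 54)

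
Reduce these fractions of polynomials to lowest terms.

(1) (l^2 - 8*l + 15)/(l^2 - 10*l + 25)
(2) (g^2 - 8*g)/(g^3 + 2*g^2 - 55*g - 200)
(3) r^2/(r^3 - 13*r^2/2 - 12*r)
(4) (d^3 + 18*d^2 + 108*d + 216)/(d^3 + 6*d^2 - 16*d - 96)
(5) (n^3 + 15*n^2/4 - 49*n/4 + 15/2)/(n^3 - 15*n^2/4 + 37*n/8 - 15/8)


(1) = (l - 3)/(l - 5)
(2) = g/(g^2 + 10*g + 25)
(3) = 2*r/(2*r^2 - 13*r - 24)
(4) = (d^2 + 12*d + 36)/(d^2 - 16)
(5) = (2*n + 12)/(2*n - 3)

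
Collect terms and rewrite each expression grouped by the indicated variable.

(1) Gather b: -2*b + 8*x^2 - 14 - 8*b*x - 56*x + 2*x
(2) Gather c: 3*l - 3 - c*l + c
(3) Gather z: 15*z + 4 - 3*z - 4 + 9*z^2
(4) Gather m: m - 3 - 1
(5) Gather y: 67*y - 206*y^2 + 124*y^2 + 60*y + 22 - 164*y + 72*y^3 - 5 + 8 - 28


(1) = b*(-8*x - 2) + 8*x^2 - 54*x - 14
(2) = c*(1 - l) + 3*l - 3
(3) = 9*z^2 + 12*z
(4) = m - 4
(5) = 72*y^3 - 82*y^2 - 37*y - 3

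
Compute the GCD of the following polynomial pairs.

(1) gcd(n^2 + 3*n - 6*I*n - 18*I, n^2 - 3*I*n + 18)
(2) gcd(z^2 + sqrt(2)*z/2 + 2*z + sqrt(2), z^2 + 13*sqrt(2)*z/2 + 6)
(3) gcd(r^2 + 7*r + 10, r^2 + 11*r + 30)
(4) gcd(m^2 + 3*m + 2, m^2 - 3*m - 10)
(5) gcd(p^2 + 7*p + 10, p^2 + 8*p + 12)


(1) = gcd((n + 3)*(n - 6*I), (n - 6*I)*(n + 3*I)) = n - 6*I
(2) = gcd((z + 2)*(z + sqrt(2)/2), (z + sqrt(2)/2)*(z + 6*sqrt(2))) = z + sqrt(2)/2
(3) = r + 5
(4) = m + 2
(5) = gcd((p + 2)*(p + 5), (p + 2)*(p + 6)) = p + 2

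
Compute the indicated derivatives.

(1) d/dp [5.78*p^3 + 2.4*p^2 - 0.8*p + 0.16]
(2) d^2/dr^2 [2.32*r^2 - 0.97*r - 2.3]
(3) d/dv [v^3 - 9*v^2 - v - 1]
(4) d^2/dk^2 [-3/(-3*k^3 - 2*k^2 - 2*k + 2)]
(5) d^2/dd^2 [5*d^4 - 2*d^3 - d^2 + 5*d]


(1) = 17.34*p^2 + 4.8*p - 0.8
(2) = 4.64000000000000
(3) = 3*v^2 - 18*v - 1
(4) = 6*(-(9*k + 2)*(3*k^3 + 2*k^2 + 2*k - 2) + (9*k^2 + 4*k + 2)^2)/(3*k^3 + 2*k^2 + 2*k - 2)^3
(5) = 60*d^2 - 12*d - 2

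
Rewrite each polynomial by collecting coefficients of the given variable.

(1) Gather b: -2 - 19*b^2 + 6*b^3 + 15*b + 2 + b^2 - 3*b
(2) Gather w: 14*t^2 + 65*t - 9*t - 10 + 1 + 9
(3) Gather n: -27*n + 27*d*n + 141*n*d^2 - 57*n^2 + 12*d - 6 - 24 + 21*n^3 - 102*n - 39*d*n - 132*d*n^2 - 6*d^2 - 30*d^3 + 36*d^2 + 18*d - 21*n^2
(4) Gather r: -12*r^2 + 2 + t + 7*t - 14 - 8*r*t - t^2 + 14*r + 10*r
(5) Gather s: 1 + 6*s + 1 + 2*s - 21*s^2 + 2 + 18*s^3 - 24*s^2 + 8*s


(1) = 6*b^3 - 18*b^2 + 12*b
(2) = 14*t^2 + 56*t
(3) = -30*d^3 + 30*d^2 + 30*d + 21*n^3 + n^2*(-132*d - 78) + n*(141*d^2 - 12*d - 129) - 30
(4) = -12*r^2 + r*(24 - 8*t) - t^2 + 8*t - 12
(5) = 18*s^3 - 45*s^2 + 16*s + 4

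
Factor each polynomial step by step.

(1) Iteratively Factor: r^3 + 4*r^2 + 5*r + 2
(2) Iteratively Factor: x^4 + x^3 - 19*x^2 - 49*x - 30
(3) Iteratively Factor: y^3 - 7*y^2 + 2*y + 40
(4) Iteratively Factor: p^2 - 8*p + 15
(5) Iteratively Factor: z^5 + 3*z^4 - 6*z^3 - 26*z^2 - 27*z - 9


(1) = (r + 2)*(r^2 + 2*r + 1) = (r + 1)*(r + 2)*(r + 1)
(2) = (x + 3)*(x^3 - 2*x^2 - 13*x - 10) = (x - 5)*(x + 3)*(x^2 + 3*x + 2) = (x - 5)*(x + 2)*(x + 3)*(x + 1)
(3) = (y - 5)*(y^2 - 2*y - 8) = (y - 5)*(y + 2)*(y - 4)
(4) = (p - 5)*(p - 3)
(5) = (z + 1)*(z^4 + 2*z^3 - 8*z^2 - 18*z - 9) = (z - 3)*(z + 1)*(z^3 + 5*z^2 + 7*z + 3) = (z - 3)*(z + 1)^2*(z^2 + 4*z + 3) = (z - 3)*(z + 1)^3*(z + 3)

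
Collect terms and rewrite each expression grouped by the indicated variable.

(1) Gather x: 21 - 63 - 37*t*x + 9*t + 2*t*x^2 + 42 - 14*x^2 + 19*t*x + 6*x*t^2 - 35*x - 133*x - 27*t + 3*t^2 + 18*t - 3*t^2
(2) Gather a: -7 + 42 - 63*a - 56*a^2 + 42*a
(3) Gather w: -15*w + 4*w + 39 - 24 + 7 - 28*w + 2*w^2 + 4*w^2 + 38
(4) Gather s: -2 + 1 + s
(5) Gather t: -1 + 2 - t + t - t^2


(1) = x^2*(2*t - 14) + x*(6*t^2 - 18*t - 168)
(2) = -56*a^2 - 21*a + 35
(3) = 6*w^2 - 39*w + 60
(4) = s - 1
(5) = 1 - t^2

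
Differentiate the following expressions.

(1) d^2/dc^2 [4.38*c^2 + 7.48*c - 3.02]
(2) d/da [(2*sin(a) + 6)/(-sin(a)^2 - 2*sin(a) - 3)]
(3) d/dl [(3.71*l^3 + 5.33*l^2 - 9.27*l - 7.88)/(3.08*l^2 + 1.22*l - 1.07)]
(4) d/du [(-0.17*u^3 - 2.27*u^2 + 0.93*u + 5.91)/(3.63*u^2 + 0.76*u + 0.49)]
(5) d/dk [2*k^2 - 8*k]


(1) = 8.76000000000000
(2) = 2*(sin(a)^2 + 6*sin(a) + 3)*cos(a)/(sin(a)^2 + 2*sin(a) + 3)^2
(3) = (11.4268*l^4 + 9.0524*l^3 + 23.1451*l^2 + 37.1346*l + 19.5325)/(9.4864*l^4 + 7.5152*l^3 - 5.1028*l^2 - 2.6108*l + 1.1449)
(4) = (-0.6171*u^4 - 0.2584*u^3 - 5.351*u^2 - 45.1312*u - 4.0359)/(13.1769*u^4 + 5.5176*u^3 + 4.135*u^2 + 0.7448*u + 0.2401)
(5) = 4*k - 8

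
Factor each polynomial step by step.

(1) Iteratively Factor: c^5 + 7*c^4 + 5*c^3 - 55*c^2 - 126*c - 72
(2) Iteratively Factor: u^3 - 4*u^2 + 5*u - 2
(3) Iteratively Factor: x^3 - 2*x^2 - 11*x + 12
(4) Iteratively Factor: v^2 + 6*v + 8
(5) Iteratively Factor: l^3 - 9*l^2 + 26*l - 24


(1) = (c + 1)*(c^4 + 6*c^3 - c^2 - 54*c - 72) = (c + 1)*(c + 3)*(c^3 + 3*c^2 - 10*c - 24) = (c - 3)*(c + 1)*(c + 3)*(c^2 + 6*c + 8) = (c - 3)*(c + 1)*(c + 3)*(c + 4)*(c + 2)
(2) = (u - 1)*(u^2 - 3*u + 2) = (u - 2)*(u - 1)*(u - 1)
(3) = (x - 4)*(x^2 + 2*x - 3) = (x - 4)*(x + 3)*(x - 1)
(4) = (v + 2)*(v + 4)
(5) = (l - 2)*(l^2 - 7*l + 12) = (l - 3)*(l - 2)*(l - 4)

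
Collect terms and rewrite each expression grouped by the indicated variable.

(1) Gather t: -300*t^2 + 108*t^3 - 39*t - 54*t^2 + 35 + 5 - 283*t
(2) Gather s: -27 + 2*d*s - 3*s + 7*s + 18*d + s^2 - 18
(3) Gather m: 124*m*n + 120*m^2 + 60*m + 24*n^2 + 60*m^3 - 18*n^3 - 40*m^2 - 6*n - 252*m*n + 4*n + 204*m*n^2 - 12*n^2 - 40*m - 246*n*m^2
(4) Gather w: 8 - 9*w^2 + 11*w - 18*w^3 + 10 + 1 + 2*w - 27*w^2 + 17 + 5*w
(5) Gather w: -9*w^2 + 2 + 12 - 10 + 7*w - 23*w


(1) = 108*t^3 - 354*t^2 - 322*t + 40
(2) = 18*d + s^2 + s*(2*d + 4) - 45
(3) = 60*m^3 + m^2*(80 - 246*n) + m*(204*n^2 - 128*n + 20) - 18*n^3 + 12*n^2 - 2*n
(4) = -18*w^3 - 36*w^2 + 18*w + 36
(5) = -9*w^2 - 16*w + 4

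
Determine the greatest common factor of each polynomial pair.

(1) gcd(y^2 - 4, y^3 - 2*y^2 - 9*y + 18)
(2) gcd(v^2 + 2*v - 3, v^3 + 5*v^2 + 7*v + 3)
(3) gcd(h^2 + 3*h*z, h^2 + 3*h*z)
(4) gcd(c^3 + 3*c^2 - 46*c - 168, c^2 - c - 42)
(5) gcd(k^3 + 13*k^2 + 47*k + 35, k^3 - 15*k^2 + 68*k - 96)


(1) = y - 2
(2) = v + 3
(3) = h^2 + 3*h*z
(4) = c^2 - c - 42
(5) = gcd((k + 1)*(k + 5)*(k + 7), (k - 8)*(k - 4)*(k - 3)) = 1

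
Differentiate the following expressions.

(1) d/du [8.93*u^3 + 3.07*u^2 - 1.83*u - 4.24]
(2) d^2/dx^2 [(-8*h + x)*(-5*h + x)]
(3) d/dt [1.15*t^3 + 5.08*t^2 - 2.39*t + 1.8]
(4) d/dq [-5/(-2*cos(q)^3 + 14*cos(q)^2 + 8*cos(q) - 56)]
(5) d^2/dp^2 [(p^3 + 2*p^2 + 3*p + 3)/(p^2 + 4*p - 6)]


(1) = 26.79*u^2 + 6.14*u - 1.83
(2) = 2
(3) = 3.45*t^2 + 10.16*t - 2.39
(4) = 5*(3*cos(q)^2 - 14*cos(q) - 4)*sin(q)/(2*(cos(q)^3 - 7*cos(q)^2 - 4*cos(q) + 28)^2)
(5) = 2*(17*p^3 - 27*p^2 + 198*p + 210)/(p^6 + 12*p^5 + 30*p^4 - 80*p^3 - 180*p^2 + 432*p - 216)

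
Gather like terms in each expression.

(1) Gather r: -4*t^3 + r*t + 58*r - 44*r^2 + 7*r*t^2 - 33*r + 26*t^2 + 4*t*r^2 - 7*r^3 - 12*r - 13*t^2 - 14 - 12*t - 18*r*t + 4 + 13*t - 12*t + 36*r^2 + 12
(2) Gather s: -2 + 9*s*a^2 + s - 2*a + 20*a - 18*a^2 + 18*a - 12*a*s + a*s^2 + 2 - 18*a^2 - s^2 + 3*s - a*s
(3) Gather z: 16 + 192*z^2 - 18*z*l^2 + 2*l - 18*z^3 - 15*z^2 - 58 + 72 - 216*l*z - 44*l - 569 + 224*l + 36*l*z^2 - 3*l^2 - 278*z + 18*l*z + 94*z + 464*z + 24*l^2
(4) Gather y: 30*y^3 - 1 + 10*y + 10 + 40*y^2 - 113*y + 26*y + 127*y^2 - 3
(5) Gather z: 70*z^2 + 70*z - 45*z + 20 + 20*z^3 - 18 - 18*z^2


(1) = -7*r^3 + r^2*(4*t - 8) + r*(7*t^2 - 17*t + 13) - 4*t^3 + 13*t^2 - 11*t + 2
(2) = -36*a^2 + 36*a + s^2*(a - 1) + s*(9*a^2 - 13*a + 4)
(3) = 21*l^2 + 182*l - 18*z^3 + z^2*(36*l + 177) + z*(-18*l^2 - 198*l + 280) - 539
(4) = 30*y^3 + 167*y^2 - 77*y + 6
(5) = 20*z^3 + 52*z^2 + 25*z + 2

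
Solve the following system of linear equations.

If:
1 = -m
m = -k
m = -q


Then:
k = 1
m = -1
q = 1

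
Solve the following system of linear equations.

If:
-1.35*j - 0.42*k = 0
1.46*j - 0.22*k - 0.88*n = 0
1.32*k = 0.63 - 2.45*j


Then:
j = -0.35
k = 1.13
n = -0.87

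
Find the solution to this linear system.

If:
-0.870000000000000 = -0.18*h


Then:
h = 4.83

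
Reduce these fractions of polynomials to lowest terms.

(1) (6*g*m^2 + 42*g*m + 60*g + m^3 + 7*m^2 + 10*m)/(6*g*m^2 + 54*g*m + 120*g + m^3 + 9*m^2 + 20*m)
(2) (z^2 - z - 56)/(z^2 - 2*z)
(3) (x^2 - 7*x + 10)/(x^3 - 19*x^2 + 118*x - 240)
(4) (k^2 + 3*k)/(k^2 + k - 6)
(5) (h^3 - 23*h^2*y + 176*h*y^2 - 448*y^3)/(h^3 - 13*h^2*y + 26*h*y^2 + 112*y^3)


(1) = (m + 2)/(m + 4)
(2) = (z^2 - z - 56)/(z^2 - 2*z)
(3) = (x - 2)/(x^2 - 14*x + 48)
(4) = k/(k - 2)
(5) = (h - 8*y)/(h + 2*y)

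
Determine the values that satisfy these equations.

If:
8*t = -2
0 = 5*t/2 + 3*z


Then:
t = -1/4
z = 5/24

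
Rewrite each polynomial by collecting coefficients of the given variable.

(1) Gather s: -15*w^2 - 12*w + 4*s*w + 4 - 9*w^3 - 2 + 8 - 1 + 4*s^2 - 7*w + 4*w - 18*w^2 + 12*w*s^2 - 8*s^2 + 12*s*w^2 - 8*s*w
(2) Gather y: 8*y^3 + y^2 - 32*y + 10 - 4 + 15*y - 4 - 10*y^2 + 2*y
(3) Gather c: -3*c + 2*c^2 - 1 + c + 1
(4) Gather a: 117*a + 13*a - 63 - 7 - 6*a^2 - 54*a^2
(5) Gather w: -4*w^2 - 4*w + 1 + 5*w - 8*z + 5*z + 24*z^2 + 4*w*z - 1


(1) = s^2*(12*w - 4) + s*(12*w^2 - 4*w) - 9*w^3 - 33*w^2 - 15*w + 9
(2) = 8*y^3 - 9*y^2 - 15*y + 2
(3) = 2*c^2 - 2*c
(4) = -60*a^2 + 130*a - 70
(5) = -4*w^2 + w*(4*z + 1) + 24*z^2 - 3*z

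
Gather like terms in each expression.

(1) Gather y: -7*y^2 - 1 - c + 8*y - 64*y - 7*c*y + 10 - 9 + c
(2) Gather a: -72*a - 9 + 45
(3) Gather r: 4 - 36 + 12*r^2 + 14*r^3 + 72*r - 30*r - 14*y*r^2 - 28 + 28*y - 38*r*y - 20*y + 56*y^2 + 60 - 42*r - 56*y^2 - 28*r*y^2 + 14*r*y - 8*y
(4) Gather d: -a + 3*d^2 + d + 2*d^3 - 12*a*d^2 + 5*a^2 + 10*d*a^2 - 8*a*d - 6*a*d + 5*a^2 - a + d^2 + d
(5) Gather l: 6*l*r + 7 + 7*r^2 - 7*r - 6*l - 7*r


(1) = -7*y^2 + y*(-7*c - 56)
(2) = 36 - 72*a
(3) = 14*r^3 + r^2*(12 - 14*y) + r*(-28*y^2 - 24*y)
(4) = 10*a^2 - 2*a + 2*d^3 + d^2*(4 - 12*a) + d*(10*a^2 - 14*a + 2)
(5) = l*(6*r - 6) + 7*r^2 - 14*r + 7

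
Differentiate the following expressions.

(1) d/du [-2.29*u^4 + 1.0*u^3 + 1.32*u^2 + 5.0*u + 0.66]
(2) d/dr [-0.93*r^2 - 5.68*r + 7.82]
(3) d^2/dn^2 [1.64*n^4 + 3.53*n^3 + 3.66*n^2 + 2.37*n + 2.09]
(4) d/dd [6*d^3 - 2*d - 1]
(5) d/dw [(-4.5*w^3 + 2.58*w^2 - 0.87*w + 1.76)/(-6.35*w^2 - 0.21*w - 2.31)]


(1) = -9.16*u^3 + 3.0*u^2 + 2.64*u + 5.0
(2) = -1.86*r - 5.68
(3) = 19.68*n^2 + 21.18*n + 7.32
(4) = 18*d^2 - 2
(5) = (28.575*w^4 + 1.89*w^3 + 25.1187*w^2 + 10.4324*w + 2.3793)/(40.3225*w^4 + 2.667*w^3 + 29.3811*w^2 + 0.9702*w + 5.3361)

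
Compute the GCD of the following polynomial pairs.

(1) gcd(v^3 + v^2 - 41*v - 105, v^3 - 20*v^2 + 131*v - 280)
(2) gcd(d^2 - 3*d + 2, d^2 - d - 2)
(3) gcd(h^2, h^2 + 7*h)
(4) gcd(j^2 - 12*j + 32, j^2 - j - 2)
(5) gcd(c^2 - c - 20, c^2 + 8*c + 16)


(1) = gcd((v - 7)*(v + 3)*(v + 5), (v - 8)*(v - 7)*(v - 5)) = v - 7
(2) = gcd((d - 2)*(d - 1), (d - 2)*(d + 1)) = d - 2
(3) = h
(4) = 1
(5) = gcd((c - 5)*(c + 4), (c + 4)^2) = c + 4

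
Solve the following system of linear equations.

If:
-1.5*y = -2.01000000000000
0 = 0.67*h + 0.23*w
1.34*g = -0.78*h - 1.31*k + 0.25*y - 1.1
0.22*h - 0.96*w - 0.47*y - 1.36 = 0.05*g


Then:
g = -20.710447761194*w - 39.796
h = -0.343283582089552*w
k = 21.3891306824655*w + 40.1233893129771
y = 1.34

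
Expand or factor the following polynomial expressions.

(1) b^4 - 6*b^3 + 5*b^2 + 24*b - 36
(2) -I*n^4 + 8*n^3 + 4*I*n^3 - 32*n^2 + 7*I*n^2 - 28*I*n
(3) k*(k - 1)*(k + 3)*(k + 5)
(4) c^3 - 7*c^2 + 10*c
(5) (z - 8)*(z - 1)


(1) = (b - 3)^2*(b - 2)*(b + 2)
(2) = n*(n - 4)*(n + 7*I)*(-I*n + 1)
(3) = k^4 + 7*k^3 + 7*k^2 - 15*k
(4) = c*(c - 5)*(c - 2)
(5) = z^2 - 9*z + 8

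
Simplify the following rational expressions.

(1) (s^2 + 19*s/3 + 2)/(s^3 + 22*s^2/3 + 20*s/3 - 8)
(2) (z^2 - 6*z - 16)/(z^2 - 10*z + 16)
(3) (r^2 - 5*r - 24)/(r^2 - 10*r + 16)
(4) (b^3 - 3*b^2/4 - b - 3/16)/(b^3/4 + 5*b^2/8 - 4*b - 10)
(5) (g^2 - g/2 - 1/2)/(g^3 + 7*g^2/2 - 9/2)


(1) = (3*s + 1)/(3*s^2 + 4*s - 4)
(2) = (z + 2)/(z - 2)
(3) = (r + 3)/(r - 2)
(4) = (16*b^3 - 12*b^2 - 16*b - 3)/(4*b^3 + 10*b^2 - 64*b - 160)
(5) = (2*g + 1)/(2*g^2 + 9*g + 9)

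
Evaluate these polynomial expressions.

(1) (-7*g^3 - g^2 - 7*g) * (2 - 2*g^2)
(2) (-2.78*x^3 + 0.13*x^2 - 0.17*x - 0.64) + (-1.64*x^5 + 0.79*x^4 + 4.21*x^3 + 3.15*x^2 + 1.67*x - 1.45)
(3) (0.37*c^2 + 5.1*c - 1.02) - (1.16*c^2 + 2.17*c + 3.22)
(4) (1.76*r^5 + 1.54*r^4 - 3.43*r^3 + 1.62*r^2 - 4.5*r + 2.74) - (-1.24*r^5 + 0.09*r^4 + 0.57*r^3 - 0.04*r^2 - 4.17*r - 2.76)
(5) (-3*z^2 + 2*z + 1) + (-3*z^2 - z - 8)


(1) = 14*g^5 + 2*g^4 - 2*g^2 - 14*g
(2) = -1.64*x^5 + 0.79*x^4 + 1.43*x^3 + 3.28*x^2 + 1.5*x - 2.09
(3) = -0.79*c^2 + 2.93*c - 4.24
(4) = 3.0*r^5 + 1.45*r^4 - 4.0*r^3 + 1.66*r^2 - 0.33*r + 5.5
(5) = -6*z^2 + z - 7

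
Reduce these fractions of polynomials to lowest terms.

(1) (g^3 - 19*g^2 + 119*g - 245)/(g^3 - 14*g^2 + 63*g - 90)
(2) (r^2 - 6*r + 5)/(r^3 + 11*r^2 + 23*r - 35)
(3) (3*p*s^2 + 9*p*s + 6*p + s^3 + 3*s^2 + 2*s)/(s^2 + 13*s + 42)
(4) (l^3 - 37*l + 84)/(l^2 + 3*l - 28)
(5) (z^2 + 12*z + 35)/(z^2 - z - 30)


(1) = (g^2 - 14*g + 49)/(g^2 - 9*g + 18)
(2) = (r - 5)/(r^2 + 12*r + 35)
(3) = (3*p*s^2 + 9*p*s + 6*p + s^3 + 3*s^2 + 2*s)/(s^2 + 13*s + 42)
(4) = l - 3
(5) = (z + 7)/(z - 6)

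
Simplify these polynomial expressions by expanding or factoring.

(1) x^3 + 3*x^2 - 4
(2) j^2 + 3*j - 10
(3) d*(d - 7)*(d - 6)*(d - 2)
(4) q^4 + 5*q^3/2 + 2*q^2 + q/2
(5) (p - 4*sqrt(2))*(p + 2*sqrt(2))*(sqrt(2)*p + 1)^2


(1) = (x - 1)*(x + 2)^2
(2) = (j - 2)*(j + 5)
(3) = d^4 - 15*d^3 + 68*d^2 - 84*d
(4) = q*(q + 1/2)*(q + 1)^2
(5) = 2*p^4 - 2*sqrt(2)*p^3 - 39*p^2 - 34*sqrt(2)*p - 16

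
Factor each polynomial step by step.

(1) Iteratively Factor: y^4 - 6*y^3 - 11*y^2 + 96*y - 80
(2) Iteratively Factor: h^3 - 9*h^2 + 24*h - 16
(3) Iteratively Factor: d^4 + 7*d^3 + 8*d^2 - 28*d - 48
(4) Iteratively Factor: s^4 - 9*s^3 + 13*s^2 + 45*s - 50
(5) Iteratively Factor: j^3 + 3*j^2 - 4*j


(1) = (y - 5)*(y^3 - y^2 - 16*y + 16) = (y - 5)*(y + 4)*(y^2 - 5*y + 4) = (y - 5)*(y - 1)*(y + 4)*(y - 4)
(2) = (h - 1)*(h^2 - 8*h + 16) = (h - 4)*(h - 1)*(h - 4)
(3) = (d + 3)*(d^3 + 4*d^2 - 4*d - 16) = (d - 2)*(d + 3)*(d^2 + 6*d + 8) = (d - 2)*(d + 2)*(d + 3)*(d + 4)
(4) = (s - 5)*(s^3 - 4*s^2 - 7*s + 10) = (s - 5)^2*(s^2 + s - 2) = (s - 5)^2*(s + 2)*(s - 1)
(5) = (j - 1)*(j^2 + 4*j) = (j - 1)*(j + 4)*(j)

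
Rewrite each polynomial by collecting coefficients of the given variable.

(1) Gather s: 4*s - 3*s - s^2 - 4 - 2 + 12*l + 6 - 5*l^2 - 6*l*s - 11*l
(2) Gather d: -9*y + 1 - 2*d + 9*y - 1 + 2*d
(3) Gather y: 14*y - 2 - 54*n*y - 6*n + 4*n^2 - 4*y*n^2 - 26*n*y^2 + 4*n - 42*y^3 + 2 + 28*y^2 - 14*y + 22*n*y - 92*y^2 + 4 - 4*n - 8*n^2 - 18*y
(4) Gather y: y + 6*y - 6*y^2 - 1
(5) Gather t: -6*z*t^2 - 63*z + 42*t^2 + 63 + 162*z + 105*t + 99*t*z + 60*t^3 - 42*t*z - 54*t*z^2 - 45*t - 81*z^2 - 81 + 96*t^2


(1) = -5*l^2 + l - s^2 + s*(1 - 6*l)
(2) = 0
(3) = -4*n^2 - 6*n - 42*y^3 + y^2*(-26*n - 64) + y*(-4*n^2 - 32*n - 18) + 4
(4) = -6*y^2 + 7*y - 1
(5) = 60*t^3 + t^2*(138 - 6*z) + t*(-54*z^2 + 57*z + 60) - 81*z^2 + 99*z - 18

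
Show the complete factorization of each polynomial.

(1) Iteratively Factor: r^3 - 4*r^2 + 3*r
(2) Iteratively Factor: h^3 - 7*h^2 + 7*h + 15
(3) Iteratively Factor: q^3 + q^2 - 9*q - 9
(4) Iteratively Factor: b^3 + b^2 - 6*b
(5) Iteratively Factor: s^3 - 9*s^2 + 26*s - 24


(1) = (r - 1)*(r^2 - 3*r) = r*(r - 1)*(r - 3)
(2) = (h + 1)*(h^2 - 8*h + 15) = (h - 3)*(h + 1)*(h - 5)
(3) = (q + 1)*(q^2 - 9) = (q + 1)*(q + 3)*(q - 3)
(4) = (b)*(b^2 + b - 6) = b*(b + 3)*(b - 2)
(5) = (s - 3)*(s^2 - 6*s + 8) = (s - 3)*(s - 2)*(s - 4)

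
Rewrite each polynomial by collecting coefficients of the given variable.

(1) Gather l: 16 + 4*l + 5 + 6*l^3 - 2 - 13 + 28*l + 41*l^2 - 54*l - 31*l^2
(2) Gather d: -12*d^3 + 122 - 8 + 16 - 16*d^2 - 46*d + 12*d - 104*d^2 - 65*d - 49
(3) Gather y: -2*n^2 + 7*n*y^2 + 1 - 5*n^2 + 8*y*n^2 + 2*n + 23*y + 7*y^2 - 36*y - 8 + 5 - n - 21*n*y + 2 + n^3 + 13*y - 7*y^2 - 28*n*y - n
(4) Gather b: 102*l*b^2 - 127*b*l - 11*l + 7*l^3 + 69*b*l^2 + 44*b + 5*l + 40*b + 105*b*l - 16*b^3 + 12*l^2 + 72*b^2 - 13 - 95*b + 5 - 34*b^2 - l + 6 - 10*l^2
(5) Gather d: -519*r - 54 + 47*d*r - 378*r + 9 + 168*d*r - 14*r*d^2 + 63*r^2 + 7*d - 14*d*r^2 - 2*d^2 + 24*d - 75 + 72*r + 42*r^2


(1) = 6*l^3 + 10*l^2 - 22*l + 6
(2) = -12*d^3 - 120*d^2 - 99*d + 81
(3) = n^3 - 7*n^2 + 7*n*y^2 + y*(8*n^2 - 49*n)
(4) = -16*b^3 + b^2*(102*l + 38) + b*(69*l^2 - 22*l - 11) + 7*l^3 + 2*l^2 - 7*l - 2
(5) = d^2*(-14*r - 2) + d*(-14*r^2 + 215*r + 31) + 105*r^2 - 825*r - 120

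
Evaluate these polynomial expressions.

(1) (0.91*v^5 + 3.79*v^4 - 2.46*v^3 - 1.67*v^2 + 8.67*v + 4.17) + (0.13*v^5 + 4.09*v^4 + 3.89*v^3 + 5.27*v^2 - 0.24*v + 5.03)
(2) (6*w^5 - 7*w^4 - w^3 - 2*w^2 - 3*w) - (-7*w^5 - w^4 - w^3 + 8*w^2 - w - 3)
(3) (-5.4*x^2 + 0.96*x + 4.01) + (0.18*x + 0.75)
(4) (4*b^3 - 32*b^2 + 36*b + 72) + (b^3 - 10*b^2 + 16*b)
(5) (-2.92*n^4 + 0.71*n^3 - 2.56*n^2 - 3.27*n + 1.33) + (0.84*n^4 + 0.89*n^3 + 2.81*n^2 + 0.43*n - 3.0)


(1) = 1.04*v^5 + 7.88*v^4 + 1.43*v^3 + 3.6*v^2 + 8.43*v + 9.2
(2) = 13*w^5 - 6*w^4 - 10*w^2 - 2*w + 3
(3) = -5.4*x^2 + 1.14*x + 4.76
(4) = 5*b^3 - 42*b^2 + 52*b + 72
(5) = -2.08*n^4 + 1.6*n^3 + 0.25*n^2 - 2.84*n - 1.67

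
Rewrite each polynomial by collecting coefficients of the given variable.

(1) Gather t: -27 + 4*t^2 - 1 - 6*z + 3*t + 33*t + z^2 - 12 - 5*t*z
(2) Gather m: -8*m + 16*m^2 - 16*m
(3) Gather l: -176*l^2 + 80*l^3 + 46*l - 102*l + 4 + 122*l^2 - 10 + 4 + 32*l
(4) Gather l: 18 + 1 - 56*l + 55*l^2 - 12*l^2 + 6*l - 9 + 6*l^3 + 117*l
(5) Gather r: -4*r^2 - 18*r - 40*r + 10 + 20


(1) = 4*t^2 + t*(36 - 5*z) + z^2 - 6*z - 40
(2) = 16*m^2 - 24*m
(3) = 80*l^3 - 54*l^2 - 24*l - 2
(4) = 6*l^3 + 43*l^2 + 67*l + 10
(5) = -4*r^2 - 58*r + 30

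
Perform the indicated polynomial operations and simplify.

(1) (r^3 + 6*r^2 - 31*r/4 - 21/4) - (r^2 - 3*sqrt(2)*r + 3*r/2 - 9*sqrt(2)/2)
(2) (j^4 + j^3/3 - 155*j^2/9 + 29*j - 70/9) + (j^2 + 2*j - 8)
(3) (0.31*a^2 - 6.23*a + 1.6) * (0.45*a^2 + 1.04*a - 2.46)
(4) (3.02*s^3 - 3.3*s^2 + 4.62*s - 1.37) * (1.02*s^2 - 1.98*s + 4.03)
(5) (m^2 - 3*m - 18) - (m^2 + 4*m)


(1) = r^3 + 5*r^2 - 37*r/4 + 3*sqrt(2)*r - 21/4 + 9*sqrt(2)/2
(2) = j^4 + j^3/3 - 146*j^2/9 + 31*j - 142/9
(3) = 0.1395*a^4 - 2.4811*a^3 - 6.5218*a^2 + 16.9898*a - 3.936
(4) = 3.0804*s^5 - 9.3456*s^4 + 23.417*s^3 - 23.844*s^2 + 21.3312*s - 5.5211
(5) = -7*m - 18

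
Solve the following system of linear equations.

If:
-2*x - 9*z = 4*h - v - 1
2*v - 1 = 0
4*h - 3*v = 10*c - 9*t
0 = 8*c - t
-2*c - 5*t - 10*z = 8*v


Then:
c = -5*z/21 - 2/21
h = 155*z/42 + 311/168
t = -40*z/21 - 16/21
v = 1/2
x = -499*z/42 - 62/21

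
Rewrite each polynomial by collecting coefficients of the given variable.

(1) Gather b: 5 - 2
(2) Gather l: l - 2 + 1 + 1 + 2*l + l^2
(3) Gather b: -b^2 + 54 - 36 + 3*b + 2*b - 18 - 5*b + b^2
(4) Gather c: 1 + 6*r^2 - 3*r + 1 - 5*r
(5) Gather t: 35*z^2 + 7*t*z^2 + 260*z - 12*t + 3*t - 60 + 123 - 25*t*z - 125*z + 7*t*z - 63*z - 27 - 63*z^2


(1) = 3
(2) = l^2 + 3*l
(3) = 0
(4) = 6*r^2 - 8*r + 2
(5) = t*(7*z^2 - 18*z - 9) - 28*z^2 + 72*z + 36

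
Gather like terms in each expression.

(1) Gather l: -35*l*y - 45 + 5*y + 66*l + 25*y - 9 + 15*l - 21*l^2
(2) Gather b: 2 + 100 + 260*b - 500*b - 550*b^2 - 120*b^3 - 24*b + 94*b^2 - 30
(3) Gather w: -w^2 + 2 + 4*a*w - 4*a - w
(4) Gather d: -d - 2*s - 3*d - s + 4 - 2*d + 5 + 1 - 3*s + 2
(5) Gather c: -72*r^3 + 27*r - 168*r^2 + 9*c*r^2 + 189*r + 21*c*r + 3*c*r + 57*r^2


(1) = -21*l^2 + l*(81 - 35*y) + 30*y - 54
(2) = -120*b^3 - 456*b^2 - 264*b + 72
(3) = -4*a - w^2 + w*(4*a - 1) + 2
(4) = -6*d - 6*s + 12
(5) = c*(9*r^2 + 24*r) - 72*r^3 - 111*r^2 + 216*r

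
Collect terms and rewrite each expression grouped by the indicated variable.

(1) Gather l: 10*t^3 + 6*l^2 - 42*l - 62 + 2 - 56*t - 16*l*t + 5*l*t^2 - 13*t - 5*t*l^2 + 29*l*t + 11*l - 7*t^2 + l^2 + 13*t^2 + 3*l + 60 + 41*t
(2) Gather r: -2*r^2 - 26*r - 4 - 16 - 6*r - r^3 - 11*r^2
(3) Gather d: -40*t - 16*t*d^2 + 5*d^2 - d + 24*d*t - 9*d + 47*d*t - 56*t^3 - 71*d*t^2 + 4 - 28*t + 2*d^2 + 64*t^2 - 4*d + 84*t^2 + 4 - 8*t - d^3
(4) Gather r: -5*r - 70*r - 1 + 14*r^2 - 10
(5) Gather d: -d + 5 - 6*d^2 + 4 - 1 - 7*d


(1) = l^2*(7 - 5*t) + l*(5*t^2 + 13*t - 28) + 10*t^3 + 6*t^2 - 28*t
(2) = -r^3 - 13*r^2 - 32*r - 20
(3) = -d^3 + d^2*(7 - 16*t) + d*(-71*t^2 + 71*t - 14) - 56*t^3 + 148*t^2 - 76*t + 8
(4) = 14*r^2 - 75*r - 11
(5) = -6*d^2 - 8*d + 8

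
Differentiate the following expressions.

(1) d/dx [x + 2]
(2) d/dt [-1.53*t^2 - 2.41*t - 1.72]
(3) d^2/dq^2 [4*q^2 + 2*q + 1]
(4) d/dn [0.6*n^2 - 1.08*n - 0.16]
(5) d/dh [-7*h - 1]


(1) = 1
(2) = -3.06*t - 2.41
(3) = 8
(4) = 1.2*n - 1.08
(5) = -7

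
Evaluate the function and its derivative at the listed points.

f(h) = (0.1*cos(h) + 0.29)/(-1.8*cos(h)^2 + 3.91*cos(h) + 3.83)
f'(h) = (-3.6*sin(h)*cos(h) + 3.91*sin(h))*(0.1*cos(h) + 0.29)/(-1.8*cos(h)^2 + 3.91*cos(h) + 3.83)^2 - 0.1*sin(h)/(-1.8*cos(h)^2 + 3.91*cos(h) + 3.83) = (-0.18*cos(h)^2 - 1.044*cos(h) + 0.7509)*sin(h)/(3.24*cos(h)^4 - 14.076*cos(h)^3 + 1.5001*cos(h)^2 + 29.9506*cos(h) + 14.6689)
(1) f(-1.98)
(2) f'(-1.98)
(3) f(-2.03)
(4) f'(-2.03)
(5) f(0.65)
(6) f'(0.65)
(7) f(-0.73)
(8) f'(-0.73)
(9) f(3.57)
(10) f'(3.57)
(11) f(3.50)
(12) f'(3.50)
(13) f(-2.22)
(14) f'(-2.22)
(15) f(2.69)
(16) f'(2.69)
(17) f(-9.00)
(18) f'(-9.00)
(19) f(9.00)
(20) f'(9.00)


(1) = 0.13
(2) = -0.26
(3) = 0.14
(4) = -0.35
(5) = 0.06
(6) = -0.00
(7) = 0.06
(8) = 0.00
(9) = -0.16
(10) = -0.44
(11) = -0.14
(12) = -0.28
(13) = 0.28
(14) = -1.60
(15) = -0.17
(16) = 0.51
(17) = -0.16
(18) = -0.43
(19) = -0.16
(20) = 0.43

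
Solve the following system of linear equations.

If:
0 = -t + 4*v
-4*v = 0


Then:
t = 0
v = 0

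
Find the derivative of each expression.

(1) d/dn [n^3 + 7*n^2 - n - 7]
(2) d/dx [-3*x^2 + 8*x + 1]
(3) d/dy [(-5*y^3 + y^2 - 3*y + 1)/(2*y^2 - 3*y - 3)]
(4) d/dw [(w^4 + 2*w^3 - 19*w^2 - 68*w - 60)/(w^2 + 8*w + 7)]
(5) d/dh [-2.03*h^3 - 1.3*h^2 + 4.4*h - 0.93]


(1) = 3*n^2 + 14*n - 1
(2) = 8 - 6*x
(3) = 2*(-5*y^4 + 15*y^3 + 24*y^2 - 5*y + 6)/(4*y^4 - 12*y^3 - 3*y^2 + 18*y + 9)
(4) = 2*(w^5 + 13*w^4 + 30*w^3 - 21*w^2 - 73*w + 2)/(w^4 + 16*w^3 + 78*w^2 + 112*w + 49)
(5) = -6.09*h^2 - 2.6*h + 4.4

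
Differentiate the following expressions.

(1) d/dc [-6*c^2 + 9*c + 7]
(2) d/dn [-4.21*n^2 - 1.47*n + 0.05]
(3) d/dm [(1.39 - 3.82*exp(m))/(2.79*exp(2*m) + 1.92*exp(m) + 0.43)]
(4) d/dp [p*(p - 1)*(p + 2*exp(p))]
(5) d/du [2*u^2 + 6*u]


(1) = 9 - 12*c
(2) = -8.42*n - 1.47
(3) = (10.6578*exp(2*m) - 7.7562*exp(m) - 4.3114)*exp(m)/(7.7841*exp(4*m) + 10.7136*exp(3*m) + 6.0858*exp(2*m) + 1.6512*exp(m) + 0.1849)
(4) = 2*p^2*exp(p) + 3*p^2 + 2*p*exp(p) - 2*p - 2*exp(p)
(5) = 4*u + 6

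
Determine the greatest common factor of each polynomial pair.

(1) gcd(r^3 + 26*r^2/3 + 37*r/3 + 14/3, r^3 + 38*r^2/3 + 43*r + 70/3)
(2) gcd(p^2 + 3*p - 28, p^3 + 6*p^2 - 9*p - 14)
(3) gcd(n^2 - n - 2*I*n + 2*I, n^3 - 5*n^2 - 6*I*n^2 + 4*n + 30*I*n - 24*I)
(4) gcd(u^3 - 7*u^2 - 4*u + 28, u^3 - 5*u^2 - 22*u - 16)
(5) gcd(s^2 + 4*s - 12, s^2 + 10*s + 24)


(1) = r^2 + 23*r/3 + 14/3
(2) = gcd((p - 4)*(p + 7), (p - 2)*(p + 1)*(p + 7)) = p + 7
(3) = n - 1
(4) = gcd((u - 7)*(u - 2)*(u + 2), (u - 8)*(u + 1)*(u + 2)) = u + 2
(5) = gcd((s - 2)*(s + 6), (s + 4)*(s + 6)) = s + 6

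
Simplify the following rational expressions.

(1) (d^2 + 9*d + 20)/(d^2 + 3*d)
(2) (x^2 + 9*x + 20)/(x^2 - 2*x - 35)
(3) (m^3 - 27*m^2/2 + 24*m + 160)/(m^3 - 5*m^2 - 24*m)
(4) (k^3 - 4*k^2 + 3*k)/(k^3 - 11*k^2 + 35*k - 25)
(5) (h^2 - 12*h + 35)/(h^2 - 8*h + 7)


(1) = (d^2 + 9*d + 20)/(d^2 + 3*d)
(2) = (x + 4)/(x - 7)
(3) = (2*m^2 - 11*m - 40)/(2*m^2 + 6*m)
(4) = (k^2 - 3*k)/(k^2 - 10*k + 25)
(5) = (h - 5)/(h - 1)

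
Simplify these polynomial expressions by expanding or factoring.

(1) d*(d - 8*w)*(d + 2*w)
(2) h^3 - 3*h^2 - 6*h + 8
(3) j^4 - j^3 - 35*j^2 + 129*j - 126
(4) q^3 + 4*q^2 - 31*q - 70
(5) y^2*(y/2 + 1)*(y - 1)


(1) = d^3 - 6*d^2*w - 16*d*w^2
(2) = (h - 4)*(h - 1)*(h + 2)
(3) = (j - 3)^2*(j - 2)*(j + 7)
(4) = (q - 5)*(q + 2)*(q + 7)
(5) = y^4/2 + y^3/2 - y^2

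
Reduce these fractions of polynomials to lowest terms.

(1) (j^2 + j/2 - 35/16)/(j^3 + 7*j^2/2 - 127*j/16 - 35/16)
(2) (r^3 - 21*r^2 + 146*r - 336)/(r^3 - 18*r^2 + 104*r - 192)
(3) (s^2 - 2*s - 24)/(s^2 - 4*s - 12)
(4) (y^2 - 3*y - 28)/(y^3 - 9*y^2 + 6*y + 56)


(1) = (16*j^2 + 8*j - 35)/(16*j^3 + 56*j^2 - 127*j - 35)
(2) = (r - 7)/(r - 4)
(3) = (s + 4)/(s + 2)
(4) = (y + 4)/(y^2 - 2*y - 8)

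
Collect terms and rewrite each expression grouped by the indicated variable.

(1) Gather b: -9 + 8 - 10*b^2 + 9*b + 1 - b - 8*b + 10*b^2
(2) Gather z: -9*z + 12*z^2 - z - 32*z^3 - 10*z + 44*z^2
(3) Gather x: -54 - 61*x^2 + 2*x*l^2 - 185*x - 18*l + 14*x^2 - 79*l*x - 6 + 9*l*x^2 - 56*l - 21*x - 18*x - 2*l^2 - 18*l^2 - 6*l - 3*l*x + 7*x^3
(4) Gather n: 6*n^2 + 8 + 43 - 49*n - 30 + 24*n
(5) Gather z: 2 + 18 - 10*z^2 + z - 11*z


(1) = 0
(2) = -32*z^3 + 56*z^2 - 20*z
(3) = -20*l^2 - 80*l + 7*x^3 + x^2*(9*l - 47) + x*(2*l^2 - 82*l - 224) - 60
(4) = 6*n^2 - 25*n + 21
(5) = -10*z^2 - 10*z + 20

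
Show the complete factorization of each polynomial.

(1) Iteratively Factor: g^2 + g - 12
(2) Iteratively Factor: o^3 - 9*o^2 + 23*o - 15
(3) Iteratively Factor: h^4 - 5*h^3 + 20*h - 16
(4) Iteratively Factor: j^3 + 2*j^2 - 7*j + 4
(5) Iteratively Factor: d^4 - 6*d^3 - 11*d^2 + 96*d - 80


(1) = (g - 3)*(g + 4)
(2) = (o - 3)*(o^2 - 6*o + 5) = (o - 3)*(o - 1)*(o - 5)
(3) = (h + 2)*(h^3 - 7*h^2 + 14*h - 8) = (h - 1)*(h + 2)*(h^2 - 6*h + 8) = (h - 4)*(h - 1)*(h + 2)*(h - 2)
(4) = (j + 4)*(j^2 - 2*j + 1) = (j - 1)*(j + 4)*(j - 1)
(5) = (d - 5)*(d^3 - d^2 - 16*d + 16) = (d - 5)*(d - 4)*(d^2 + 3*d - 4) = (d - 5)*(d - 4)*(d - 1)*(d + 4)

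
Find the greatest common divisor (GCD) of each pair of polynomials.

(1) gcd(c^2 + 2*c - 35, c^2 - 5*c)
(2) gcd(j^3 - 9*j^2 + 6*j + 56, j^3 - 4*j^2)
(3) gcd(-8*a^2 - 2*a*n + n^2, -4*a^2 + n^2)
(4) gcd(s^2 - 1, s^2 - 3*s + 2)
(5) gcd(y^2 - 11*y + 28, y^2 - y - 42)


(1) = gcd((c - 5)*(c + 7), c*(c - 5)) = c - 5
(2) = gcd((j - 7)*(j - 4)*(j + 2), j^2*(j - 4)) = j - 4
(3) = 2*a + n
(4) = gcd((s - 1)*(s + 1), (s - 2)*(s - 1)) = s - 1
(5) = gcd((y - 7)*(y - 4), (y - 7)*(y + 6)) = y - 7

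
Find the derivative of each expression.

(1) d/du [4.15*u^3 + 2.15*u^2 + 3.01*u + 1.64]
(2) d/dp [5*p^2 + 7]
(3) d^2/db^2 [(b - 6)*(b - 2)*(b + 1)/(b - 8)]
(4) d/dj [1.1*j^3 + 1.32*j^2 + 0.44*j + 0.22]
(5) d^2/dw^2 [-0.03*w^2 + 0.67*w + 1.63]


(1) = 12.45*u^2 + 4.3*u + 3.01
(2) = 10*p
(3) = 2*(b^3 - 24*b^2 + 192*b - 404)/(b^3 - 24*b^2 + 192*b - 512)
(4) = 3.3*j^2 + 2.64*j + 0.44
(5) = -0.0600000000000000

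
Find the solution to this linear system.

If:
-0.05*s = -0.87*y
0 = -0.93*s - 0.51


Then:
s = -0.55
y = -0.03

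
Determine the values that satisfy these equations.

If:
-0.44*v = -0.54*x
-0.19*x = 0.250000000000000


Then:
v = -1.61
x = -1.32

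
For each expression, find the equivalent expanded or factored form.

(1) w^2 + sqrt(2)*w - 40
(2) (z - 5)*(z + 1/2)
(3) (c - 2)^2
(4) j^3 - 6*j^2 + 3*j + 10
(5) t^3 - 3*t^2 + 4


(1) = (w - 4*sqrt(2))*(w + 5*sqrt(2))
(2) = z^2 - 9*z/2 - 5/2
(3) = c^2 - 4*c + 4
(4) = (j - 5)*(j - 2)*(j + 1)
(5) = (t - 2)^2*(t + 1)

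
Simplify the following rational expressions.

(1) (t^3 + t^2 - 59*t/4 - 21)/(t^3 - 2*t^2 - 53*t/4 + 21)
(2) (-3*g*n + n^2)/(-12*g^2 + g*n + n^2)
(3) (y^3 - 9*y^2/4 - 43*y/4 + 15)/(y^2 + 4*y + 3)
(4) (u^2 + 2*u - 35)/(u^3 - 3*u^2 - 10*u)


(1) = (2*t + 3)/(2*t - 3)
(2) = n/(4*g + n)
(3) = (4*y^2 - 21*y + 20)/(4*y + 4)
(4) = (u + 7)/(u^2 + 2*u)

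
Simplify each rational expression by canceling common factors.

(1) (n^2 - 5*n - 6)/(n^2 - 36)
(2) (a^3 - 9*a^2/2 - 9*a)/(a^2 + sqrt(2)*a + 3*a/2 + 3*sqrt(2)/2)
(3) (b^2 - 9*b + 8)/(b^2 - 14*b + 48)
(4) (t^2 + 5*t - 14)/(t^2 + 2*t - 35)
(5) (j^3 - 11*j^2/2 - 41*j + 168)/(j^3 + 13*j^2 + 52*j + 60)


(1) = (n + 1)/(n + 6)
(2) = (4*a^2 - 24*a)/(4*a + 4*sqrt(2))
(3) = (b - 1)/(b - 6)
(4) = (t - 2)/(t - 5)
(5) = (2*j^2 - 23*j + 56)/(2*j^2 + 14*j + 20)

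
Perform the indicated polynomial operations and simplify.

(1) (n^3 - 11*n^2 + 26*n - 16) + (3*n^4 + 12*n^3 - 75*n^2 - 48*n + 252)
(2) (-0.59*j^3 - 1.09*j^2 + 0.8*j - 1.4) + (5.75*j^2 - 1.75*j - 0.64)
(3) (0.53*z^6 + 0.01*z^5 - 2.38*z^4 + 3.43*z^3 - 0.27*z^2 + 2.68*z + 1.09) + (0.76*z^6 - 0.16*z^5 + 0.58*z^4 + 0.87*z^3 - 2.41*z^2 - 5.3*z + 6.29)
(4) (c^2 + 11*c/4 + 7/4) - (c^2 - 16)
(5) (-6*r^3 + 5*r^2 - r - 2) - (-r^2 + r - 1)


(1) = 3*n^4 + 13*n^3 - 86*n^2 - 22*n + 236
(2) = -0.59*j^3 + 4.66*j^2 - 0.95*j - 2.04
(3) = 1.29*z^6 - 0.15*z^5 - 1.8*z^4 + 4.3*z^3 - 2.68*z^2 - 2.62*z + 7.38
(4) = 11*c/4 + 71/4
(5) = -6*r^3 + 6*r^2 - 2*r - 1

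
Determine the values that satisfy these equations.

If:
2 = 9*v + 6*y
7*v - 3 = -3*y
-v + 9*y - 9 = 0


Then:
No Solution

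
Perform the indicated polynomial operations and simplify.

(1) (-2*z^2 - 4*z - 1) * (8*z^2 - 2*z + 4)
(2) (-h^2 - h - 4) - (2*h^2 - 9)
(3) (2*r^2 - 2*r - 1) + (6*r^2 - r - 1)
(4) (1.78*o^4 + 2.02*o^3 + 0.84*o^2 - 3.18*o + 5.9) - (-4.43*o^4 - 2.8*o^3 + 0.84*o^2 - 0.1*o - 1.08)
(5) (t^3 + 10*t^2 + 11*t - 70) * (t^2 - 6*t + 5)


(1) = -16*z^4 - 28*z^3 - 8*z^2 - 14*z - 4
(2) = -3*h^2 - h + 5
(3) = 8*r^2 - 3*r - 2
(4) = 6.21*o^4 + 4.82*o^3 - 3.08*o + 6.98
(5) = t^5 + 4*t^4 - 44*t^3 - 86*t^2 + 475*t - 350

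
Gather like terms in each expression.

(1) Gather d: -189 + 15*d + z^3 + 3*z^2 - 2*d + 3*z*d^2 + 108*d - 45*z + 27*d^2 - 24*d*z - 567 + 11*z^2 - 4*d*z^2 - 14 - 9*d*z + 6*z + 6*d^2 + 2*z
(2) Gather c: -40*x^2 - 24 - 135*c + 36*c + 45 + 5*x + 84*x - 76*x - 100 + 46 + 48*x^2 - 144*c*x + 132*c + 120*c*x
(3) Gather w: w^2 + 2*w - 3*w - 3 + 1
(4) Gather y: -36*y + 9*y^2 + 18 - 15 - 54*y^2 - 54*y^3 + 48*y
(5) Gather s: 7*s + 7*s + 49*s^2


(1) = d^2*(3*z + 33) + d*(-4*z^2 - 33*z + 121) + z^3 + 14*z^2 - 37*z - 770
(2) = c*(33 - 24*x) + 8*x^2 + 13*x - 33
(3) = w^2 - w - 2
(4) = -54*y^3 - 45*y^2 + 12*y + 3
(5) = 49*s^2 + 14*s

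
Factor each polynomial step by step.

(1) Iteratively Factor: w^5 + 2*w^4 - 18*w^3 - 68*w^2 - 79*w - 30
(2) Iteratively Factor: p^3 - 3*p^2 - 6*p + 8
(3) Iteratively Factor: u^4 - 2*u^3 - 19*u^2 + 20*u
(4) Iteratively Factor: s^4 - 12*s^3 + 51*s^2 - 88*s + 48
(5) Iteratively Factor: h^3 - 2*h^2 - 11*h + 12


(1) = (w + 2)*(w^4 - 18*w^2 - 32*w - 15) = (w + 1)*(w + 2)*(w^3 - w^2 - 17*w - 15) = (w - 5)*(w + 1)*(w + 2)*(w^2 + 4*w + 3) = (w - 5)*(w + 1)*(w + 2)*(w + 3)*(w + 1)
(2) = (p - 1)*(p^2 - 2*p - 8) = (p - 1)*(p + 2)*(p - 4)
(3) = (u + 4)*(u^3 - 6*u^2 + 5*u) = (u - 5)*(u + 4)*(u^2 - u) = u*(u - 5)*(u + 4)*(u - 1)
(4) = (s - 3)*(s^3 - 9*s^2 + 24*s - 16) = (s - 4)*(s - 3)*(s^2 - 5*s + 4) = (s - 4)^2*(s - 3)*(s - 1)
(5) = (h + 3)*(h^2 - 5*h + 4) = (h - 4)*(h + 3)*(h - 1)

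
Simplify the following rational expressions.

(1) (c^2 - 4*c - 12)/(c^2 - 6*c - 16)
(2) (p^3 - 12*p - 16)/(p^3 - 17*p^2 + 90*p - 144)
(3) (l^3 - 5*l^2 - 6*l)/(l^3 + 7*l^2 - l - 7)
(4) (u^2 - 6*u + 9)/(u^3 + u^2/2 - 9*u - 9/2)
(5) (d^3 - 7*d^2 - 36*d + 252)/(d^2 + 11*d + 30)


(1) = (c - 6)/(c - 8)
(2) = (p^3 - 12*p - 16)/(p^3 - 17*p^2 + 90*p - 144)
(3) = (l^2 - 6*l)/(l^2 + 6*l - 7)
(4) = (2*u - 6)/(2*u^2 + 7*u + 3)
(5) = (d^2 - 13*d + 42)/(d + 5)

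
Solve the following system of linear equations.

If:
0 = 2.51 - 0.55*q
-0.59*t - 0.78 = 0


Then:
q = 4.56
t = -1.32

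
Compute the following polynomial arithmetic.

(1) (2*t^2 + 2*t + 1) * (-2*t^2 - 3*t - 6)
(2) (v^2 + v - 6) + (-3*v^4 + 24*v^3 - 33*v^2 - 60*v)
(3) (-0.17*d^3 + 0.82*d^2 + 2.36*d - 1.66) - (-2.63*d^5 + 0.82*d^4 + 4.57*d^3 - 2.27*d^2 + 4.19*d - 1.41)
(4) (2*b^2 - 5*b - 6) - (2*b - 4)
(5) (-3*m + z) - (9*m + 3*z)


(1) = -4*t^4 - 10*t^3 - 20*t^2 - 15*t - 6
(2) = -3*v^4 + 24*v^3 - 32*v^2 - 59*v - 6
(3) = 2.63*d^5 - 0.82*d^4 - 4.74*d^3 + 3.09*d^2 - 1.83*d - 0.25
(4) = 2*b^2 - 7*b - 2
(5) = -12*m - 2*z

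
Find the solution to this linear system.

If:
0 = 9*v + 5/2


Then:
v = -5/18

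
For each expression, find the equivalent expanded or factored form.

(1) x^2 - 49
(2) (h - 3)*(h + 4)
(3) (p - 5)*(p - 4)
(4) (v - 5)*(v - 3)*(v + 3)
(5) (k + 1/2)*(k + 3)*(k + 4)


(1) = (x - 7)*(x + 7)
(2) = h^2 + h - 12
(3) = p^2 - 9*p + 20
(4) = v^3 - 5*v^2 - 9*v + 45
(5) = k^3 + 15*k^2/2 + 31*k/2 + 6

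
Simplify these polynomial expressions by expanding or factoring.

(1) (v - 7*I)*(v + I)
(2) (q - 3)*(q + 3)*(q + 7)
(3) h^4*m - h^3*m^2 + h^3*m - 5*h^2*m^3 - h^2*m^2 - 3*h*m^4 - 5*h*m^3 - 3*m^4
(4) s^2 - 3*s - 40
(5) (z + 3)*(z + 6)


(1) = v^2 - 6*I*v + 7
(2) = q^3 + 7*q^2 - 9*q - 63
(3) = (h - 3*m)*(h + m)^2*(h*m + m)
(4) = (s - 8)*(s + 5)
(5) = z^2 + 9*z + 18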